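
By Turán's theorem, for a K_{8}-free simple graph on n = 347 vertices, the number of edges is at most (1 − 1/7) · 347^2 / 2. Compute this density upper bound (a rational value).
Turán density bound = (6/7) · 347^2/2 = 361227/7 ≈ 51603.8571

Turán's theorem: ex(n, K_{r+1}) is achieved by the complete r-partite Turán graph T(n, r) with parts as balanced as possible, and is at most (1 − 1/r) · n^2/2. For r = 7, n = 347: the density bound is (6/7) · 120409/2 = 361227/7 ≈ 51603.8571. The integer-valued extremum is e(T(347, 7)) = 51603, which is strictly less than the density bound 361227/7 since 7 ∤ 347 (the parts of T(347, 7) cannot all be equal).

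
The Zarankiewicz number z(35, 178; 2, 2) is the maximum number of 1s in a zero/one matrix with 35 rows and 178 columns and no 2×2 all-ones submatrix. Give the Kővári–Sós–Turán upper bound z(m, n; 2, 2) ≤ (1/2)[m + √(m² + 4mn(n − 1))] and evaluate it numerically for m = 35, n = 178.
z(35, 178; 2, 2) ≤ (1/2)[35 + √(35² + 4·35·178·177)] = (1/2)[35 + √4412065] = 1067.7458

Kővári–Sós–Turán: let r_1, ..., r_35 be the row sums and z = Σ r_i the total number of 1s. Each pair of columns can share at most one row with both entries 1 (else a 2×2 all-ones block appears), so Σ_i C(r_i, 2) ≤ C(178, 2) = 15753. By convexity Σ_i C(r_i, 2) ≥ 35·C(z/35, 2) = z(z − 35)/(2·35), giving z² − 35z − 35·178·177 ≤ 0 and hence z ≤ (1/2)[35 + √(1225 + 4·1102710)] = (1/2)[35 + √4412065] ≈ (1/2)(35 + 2100.4916) = 1067.7458.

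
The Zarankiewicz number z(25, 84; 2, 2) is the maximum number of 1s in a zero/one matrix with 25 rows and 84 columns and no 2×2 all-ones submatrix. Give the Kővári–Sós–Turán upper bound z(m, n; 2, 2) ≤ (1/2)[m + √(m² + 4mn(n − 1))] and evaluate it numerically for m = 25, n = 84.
z(25, 84; 2, 2) ≤ (1/2)[25 + √(25² + 4·25·84·83)] = (1/2)[25 + √697825] = 430.1796

Kővári–Sós–Turán: let r_1, ..., r_25 be the row sums and z = Σ r_i the total number of 1s. Each pair of columns can share at most one row with both entries 1 (else a 2×2 all-ones block appears), so Σ_i C(r_i, 2) ≤ C(84, 2) = 3486. By convexity Σ_i C(r_i, 2) ≥ 25·C(z/25, 2) = z(z − 25)/(2·25), giving z² − 25z − 25·84·83 ≤ 0 and hence z ≤ (1/2)[25 + √(625 + 4·174300)] = (1/2)[25 + √697825] ≈ (1/2)(25 + 835.3592) = 430.1796.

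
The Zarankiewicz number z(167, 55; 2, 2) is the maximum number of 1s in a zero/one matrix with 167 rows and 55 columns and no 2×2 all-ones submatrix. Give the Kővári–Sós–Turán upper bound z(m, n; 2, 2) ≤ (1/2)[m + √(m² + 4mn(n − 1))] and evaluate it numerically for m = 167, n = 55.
z(167, 55; 2, 2) ≤ (1/2)[167 + √(167² + 4·167·55·54)] = (1/2)[167 + √2011849] = 792.6983

Kővári–Sós–Turán: let r_1, ..., r_167 be the row sums and z = Σ r_i the total number of 1s. Each pair of columns can share at most one row with both entries 1 (else a 2×2 all-ones block appears), so Σ_i C(r_i, 2) ≤ C(55, 2) = 1485. By convexity Σ_i C(r_i, 2) ≥ 167·C(z/167, 2) = z(z − 167)/(2·167), giving z² − 167z − 167·55·54 ≤ 0 and hence z ≤ (1/2)[167 + √(27889 + 4·495990)] = (1/2)[167 + √2011849] ≈ (1/2)(167 + 1418.3966) = 792.6983.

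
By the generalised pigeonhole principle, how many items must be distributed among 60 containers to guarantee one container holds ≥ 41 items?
n = (41 − 1)·60 + 1 = 2401

By the generalised pigeonhole principle, to guarantee some box contains ≥ r objects we need more than (r − 1) · k objects total. Threshold: n = (r − 1) · k + 1. With r = 41 and k = 60: n = 40 · 60 + 1 = 2400 + 1 = 2401. For n = 2400 = 40 · 60, we can put exactly 40 objects in every box, avoiding 41 in any single one — so 2401 is tight.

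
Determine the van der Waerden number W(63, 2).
W(63, 2) = 63 + 1 = 64

A 2-term AP is any pair of integers, so a monochromatic 2-AP exists iff some colour is used at least twice. With 63 colours, the colouring i ↦ i on {1, ..., 63} uses each colour once, avoiding any monochromatic pair, so W(63, 2) > 63. For {1, ..., 64}, pigeonhole forces two integers of the same colour, which form a monochromatic 2-AP. Hence W(63, 2) = 64.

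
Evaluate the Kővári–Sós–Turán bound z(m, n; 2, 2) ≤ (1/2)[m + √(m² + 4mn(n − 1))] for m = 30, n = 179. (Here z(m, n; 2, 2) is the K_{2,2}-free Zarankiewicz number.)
z(30, 179; 2, 2) ≤ (1/2)[30 + √(30² + 4·30·179·178)] = (1/2)[30 + √3824340] = 992.796

Kővári–Sós–Turán: let r_1, ..., r_30 be the row sums and z = Σ r_i the total number of 1s. Each pair of columns can share at most one row with both entries 1 (else a 2×2 all-ones block appears), so Σ_i C(r_i, 2) ≤ C(179, 2) = 15931. By convexity Σ_i C(r_i, 2) ≥ 30·C(z/30, 2) = z(z − 30)/(2·30), giving z² − 30z − 30·179·178 ≤ 0 and hence z ≤ (1/2)[30 + √(900 + 4·955860)] = (1/2)[30 + √3824340] ≈ (1/2)(30 + 1955.592) = 992.796.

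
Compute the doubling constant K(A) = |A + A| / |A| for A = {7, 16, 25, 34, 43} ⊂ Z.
K = |A + A| / |A| = 9/5

Enumerate A + A = {a + b : a, b ∈ A}. With |A| = 5, there are |A|^2 = 25 ordered sum pairs; collecting distinct values, A + A = {14, 23, 32, 41, 50, 59, 68, 77, 86}, so |A + A| = 9. Thus K = 9/5. Here |A + A| = 2|A| − 1 = 9, the minimum possible — so K = 9/5 is minimal, which holds iff A is an arithmetic progression.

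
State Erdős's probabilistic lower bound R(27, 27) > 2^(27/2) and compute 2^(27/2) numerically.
2^(27/2) = 11585.2375; so R(27, 27) > 11585.2375

Colour each edge of K_n uniformly at random with red/blue. The expected number of monochromatic K_27 is C(n, 27) · 2 · 2^(−C(27,2)). If C(n, 27) · 2^(1 − C(27,2)) < 1, then with positive probability no monochromatic K_27 exists, so R(27, 27) > n. The standard estimate C(n, 27) ≤ n^27/27! shows this inequality holds whenever n ≤ 2^(27/2) (since 27! · 2^(C(27,2) − 1) > 2^(27^2/2) ≥ n^27). Hence R(27, 27) > 2^(27/2) = 11585.2375.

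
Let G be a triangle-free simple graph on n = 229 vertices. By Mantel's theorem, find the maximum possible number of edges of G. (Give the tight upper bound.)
ex(229, K_3) = ⌊229^2/4⌋ = 13110

Mantel (1907): a triangle-free graph on n vertices has at most ⌊n^2/4⌋ edges, with equality for the complete bipartite graph K_{⌊n/2⌋, ⌈n/2⌉}. For n = 229: ⌊229^2/4⌋ = ⌊52441/4⌋ = 13110. The extremal graph is K_{114, 115}, which has 114·115 = 13110 edges.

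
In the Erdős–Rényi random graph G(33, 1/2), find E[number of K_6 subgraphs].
E[# K_6] = C(33, 6) · (1/2)^C(6, 2) = 1107568 / 2^15 = 69223/2048 ≈ 33.800293

For each 6-subset S of vertices (there are C(33, 6) = 1107568 such S), let X_S = 1 if S induces a K_6 (all C(6, 2) = 15 edges present). Then P(X_S = 1) = (1/2)^15 = 1/32768. By linearity of expectation, E[# K_6] = C(33, 6) · (1/2)^15 = 1107568 / 32768 = 69223/2048 ≈ 33.800293.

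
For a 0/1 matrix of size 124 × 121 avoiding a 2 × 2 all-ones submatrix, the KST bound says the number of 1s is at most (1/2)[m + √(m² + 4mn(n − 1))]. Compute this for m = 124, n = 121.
z(124, 121; 2, 2) ≤ (1/2)[124 + √(124² + 4·124·121·120)] = (1/2)[124 + √7217296] = 1405.2513

Kővári–Sós–Turán: let r_1, ..., r_124 be the row sums and z = Σ r_i the total number of 1s. Each pair of columns can share at most one row with both entries 1 (else a 2×2 all-ones block appears), so Σ_i C(r_i, 2) ≤ C(121, 2) = 7260. By convexity Σ_i C(r_i, 2) ≥ 124·C(z/124, 2) = z(z − 124)/(2·124), giving z² − 124z − 124·121·120 ≤ 0 and hence z ≤ (1/2)[124 + √(15376 + 4·1800480)] = (1/2)[124 + √7217296] ≈ (1/2)(124 + 2686.5026) = 1405.2513.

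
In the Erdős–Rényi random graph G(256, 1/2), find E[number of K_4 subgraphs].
E[# K_4] = C(256, 4) · (1/2)^C(4, 2) = 174792640 / 2^6 = 2731135

For each 4-subset S of vertices (there are C(256, 4) = 174792640 such S), let X_S = 1 if S induces a K_4 (all C(4, 2) = 6 edges present). Then P(X_S = 1) = (1/2)^6 = 1/64. By linearity of expectation, E[# K_4] = C(256, 4) · (1/2)^6 = 174792640 / 64 = 2731135.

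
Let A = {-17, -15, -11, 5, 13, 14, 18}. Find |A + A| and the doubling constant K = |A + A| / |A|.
K = |A + A| / |A| = 27/7

Enumerate A + A = {a + b : a, b ∈ A}. With |A| = 7, there are |A|^2 = 49 ordered sum pairs; collecting distinct values, A + A = {-34, -32, -30, -28, -26, -22, -12, -10, -6, -4, -3, -2, -1, 1, 2, 3, 7, 10, 18, 19, 23, 26, 27, 28, 31, 32, 36}, so |A + A| = 27. Thus K = 27/7. For comparison, the minimum possible |A + A| over all 7-element sets is 2·7 − 1 = 13 (so min K = 13/7), attained only by arithmetic progressions.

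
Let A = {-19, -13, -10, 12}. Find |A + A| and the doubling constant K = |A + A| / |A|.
K = |A + A| / |A| = 10/4 = 5/2

Enumerate A + A = {a + b : a, b ∈ A}. With |A| = 4, there are |A|^2 = 16 ordered sum pairs; collecting distinct values, A + A = {-38, -32, -29, -26, -23, -20, -7, -1, 2, 24}, so |A + A| = 10. Thus K = 10/4 = 5/2. For comparison, the minimum possible |A + A| over all 4-element sets is 2·4 − 1 = 7 (so min K = 7/4), attained only by arithmetic progressions.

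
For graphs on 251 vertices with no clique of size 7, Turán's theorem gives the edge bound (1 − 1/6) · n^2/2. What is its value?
Turán density bound = (5/6) · 251^2/2 = 315005/12 ≈ 26250.4167

Turán's theorem: ex(n, K_{r+1}) is achieved by the complete r-partite Turán graph T(n, r) with parts as balanced as possible, and is at most (1 − 1/r) · n^2/2. For r = 6, n = 251: the density bound is (5/6) · 63001/2 = 315005/12 ≈ 26250.4167. The integer-valued extremum is e(T(251, 6)) = 26250, which is strictly less than the density bound 315005/12 since 6 ∤ 251 (the parts of T(251, 6) cannot all be equal).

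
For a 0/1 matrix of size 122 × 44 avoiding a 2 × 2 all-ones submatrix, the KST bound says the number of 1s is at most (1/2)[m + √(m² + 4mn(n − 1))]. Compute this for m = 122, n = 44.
z(122, 44; 2, 2) ≤ (1/2)[122 + √(122² + 4·122·44·43)] = (1/2)[122 + √938180] = 545.2985

Kővári–Sós–Turán: let r_1, ..., r_122 be the row sums and z = Σ r_i the total number of 1s. Each pair of columns can share at most one row with both entries 1 (else a 2×2 all-ones block appears), so Σ_i C(r_i, 2) ≤ C(44, 2) = 946. By convexity Σ_i C(r_i, 2) ≥ 122·C(z/122, 2) = z(z − 122)/(2·122), giving z² − 122z − 122·44·43 ≤ 0 and hence z ≤ (1/2)[122 + √(14884 + 4·230824)] = (1/2)[122 + √938180] ≈ (1/2)(122 + 968.5969) = 545.2985.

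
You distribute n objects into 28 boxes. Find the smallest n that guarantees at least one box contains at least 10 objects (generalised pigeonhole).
n = (10 − 1)·28 + 1 = 253

By the generalised pigeonhole principle, to guarantee some box contains ≥ r objects we need more than (r − 1) · k objects total. Threshold: n = (r − 1) · k + 1. With r = 10 and k = 28: n = 9 · 28 + 1 = 252 + 1 = 253. For n = 252 = 9 · 28, we can put exactly 9 objects in every box, avoiding 10 in any single one — so 253 is tight.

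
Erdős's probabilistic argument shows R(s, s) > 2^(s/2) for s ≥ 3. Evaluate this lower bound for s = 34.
2^(34/2) = 131072; so R(34, 34) > 131072

Colour each edge of K_n uniformly at random with red/blue. The expected number of monochromatic K_34 is C(n, 34) · 2 · 2^(−C(34,2)). If C(n, 34) · 2^(1 − C(34,2)) < 1, then with positive probability no monochromatic K_34 exists, so R(34, 34) > n. The standard estimate C(n, 34) ≤ n^34/34! shows this inequality holds whenever n ≤ 2^(34/2) (since 34! · 2^(C(34,2) − 1) > 2^(34^2/2) ≥ n^34). Hence R(34, 34) > 2^(34/2) = 131072.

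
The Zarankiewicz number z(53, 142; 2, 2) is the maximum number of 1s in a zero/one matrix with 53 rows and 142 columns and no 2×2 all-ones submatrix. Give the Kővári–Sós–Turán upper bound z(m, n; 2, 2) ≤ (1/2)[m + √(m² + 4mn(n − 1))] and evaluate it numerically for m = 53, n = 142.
z(53, 142; 2, 2) ≤ (1/2)[53 + √(53² + 4·53·142·141)] = (1/2)[53 + √4247473] = 1056.9699

Kővári–Sós–Turán: let r_1, ..., r_53 be the row sums and z = Σ r_i the total number of 1s. Each pair of columns can share at most one row with both entries 1 (else a 2×2 all-ones block appears), so Σ_i C(r_i, 2) ≤ C(142, 2) = 10011. By convexity Σ_i C(r_i, 2) ≥ 53·C(z/53, 2) = z(z − 53)/(2·53), giving z² − 53z − 53·142·141 ≤ 0 and hence z ≤ (1/2)[53 + √(2809 + 4·1061166)] = (1/2)[53 + √4247473] ≈ (1/2)(53 + 2060.9398) = 1056.9699.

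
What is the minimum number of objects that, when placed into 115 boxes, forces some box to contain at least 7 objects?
n = (7 − 1)·115 + 1 = 691

By the generalised pigeonhole principle, to guarantee some box contains ≥ r objects we need more than (r − 1) · k objects total. Threshold: n = (r − 1) · k + 1. With r = 7 and k = 115: n = 6 · 115 + 1 = 690 + 1 = 691. For n = 690 = 6 · 115, we can put exactly 6 objects in every box, avoiding 7 in any single one — so 691 is tight.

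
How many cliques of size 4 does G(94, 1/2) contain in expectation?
E[# K_4] = C(94, 4) · (1/2)^C(4, 2) = 3049501 / 2^6 = 47648.453125

For each 4-subset S of vertices (there are C(94, 4) = 3049501 such S), let X_S = 1 if S induces a K_4 (all C(4, 2) = 6 edges present). Then P(X_S = 1) = (1/2)^6 = 1/64. By linearity of expectation, E[# K_4] = C(94, 4) · (1/2)^6 = 3049501 / 64 = 47648.453125.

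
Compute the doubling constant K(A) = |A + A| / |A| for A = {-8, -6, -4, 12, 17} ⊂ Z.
K = |A + A| / |A| = 14/5

Enumerate A + A = {a + b : a, b ∈ A}. With |A| = 5, there are |A|^2 = 25 ordered sum pairs; collecting distinct values, A + A = {-16, -14, -12, -10, -8, 4, 6, 8, 9, 11, 13, 24, 29, 34}, so |A + A| = 14. Thus K = 14/5. For comparison, the minimum possible |A + A| over all 5-element sets is 2·5 − 1 = 9 (so min K = 9/5), attained only by arithmetic progressions.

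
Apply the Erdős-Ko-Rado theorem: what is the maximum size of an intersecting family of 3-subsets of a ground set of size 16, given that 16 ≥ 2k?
max |F| = C(15, 2) = 105

The Erdős-Ko-Rado theorem states: for n ≥ 2k, an intersecting family of k-subsets of an n-element set has size at most C(n − 1, k − 1), with equality for 'star' families {A ⊆ [n] : |A| = k, i ∈ A} (fix an element i). For n = 16, k = 3: C(15, 2) = 105.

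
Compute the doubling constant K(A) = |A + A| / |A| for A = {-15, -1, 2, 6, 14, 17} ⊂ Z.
K = |A + A| / |A| = 20/6 = 10/3

Enumerate A + A = {a + b : a, b ∈ A}. With |A| = 6, there are |A|^2 = 36 ordered sum pairs; collecting distinct values, A + A = {-30, -16, -13, -9, -2, -1, 1, 2, 4, 5, 8, 12, 13, 16, 19, 20, 23, 28, 31, 34}, so |A + A| = 20. Thus K = 20/6 = 10/3. For comparison, the minimum possible |A + A| over all 6-element sets is 2·6 − 1 = 11 (so min K = 11/6), attained only by arithmetic progressions.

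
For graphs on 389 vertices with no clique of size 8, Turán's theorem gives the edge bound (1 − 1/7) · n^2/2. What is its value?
Turán density bound = (6/7) · 389^2/2 = 453963/7 ≈ 64851.8571

Turán's theorem: ex(n, K_{r+1}) is achieved by the complete r-partite Turán graph T(n, r) with parts as balanced as possible, and is at most (1 − 1/r) · n^2/2. For r = 7, n = 389: the density bound is (6/7) · 151321/2 = 453963/7 ≈ 64851.8571. The integer-valued extremum is e(T(389, 7)) = 64851, which is strictly less than the density bound 453963/7 since 7 ∤ 389 (the parts of T(389, 7) cannot all be equal).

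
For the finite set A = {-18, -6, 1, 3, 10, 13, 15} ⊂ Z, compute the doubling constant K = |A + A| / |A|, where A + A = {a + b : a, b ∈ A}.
K = |A + A| / |A| = 24/7

Enumerate A + A = {a + b : a, b ∈ A}. With |A| = 7, there are |A|^2 = 49 ordered sum pairs; collecting distinct values, A + A = {-36, -24, -17, -15, -12, -8, -5, -3, 2, 4, 6, 7, 9, 11, 13, 14, 16, 18, 20, 23, 25, 26, 28, 30}, so |A + A| = 24. Thus K = 24/7. For comparison, the minimum possible |A + A| over all 7-element sets is 2·7 − 1 = 13 (so min K = 13/7), attained only by arithmetic progressions.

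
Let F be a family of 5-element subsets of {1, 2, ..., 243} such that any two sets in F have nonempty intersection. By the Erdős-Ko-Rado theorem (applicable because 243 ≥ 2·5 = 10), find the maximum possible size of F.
max |F| = C(242, 4) = 139389580

Erdős-Ko-Rado (1961): when n ≥ 2k, max |F| = C(n−1, k−1). The bound is attained by the star {A : i ∈ A} for any fixed i ∈ [n]. Here C(243−1, 5−1) = C(242, 4) = 139389580.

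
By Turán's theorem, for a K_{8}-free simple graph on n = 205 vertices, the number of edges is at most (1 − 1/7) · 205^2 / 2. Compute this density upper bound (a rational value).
Turán density bound = (6/7) · 205^2/2 = 126075/7 ≈ 18010.7143

Turán's theorem: ex(n, K_{r+1}) is achieved by the complete r-partite Turán graph T(n, r) with parts as balanced as possible, and is at most (1 − 1/r) · n^2/2. For r = 7, n = 205: the density bound is (6/7) · 42025/2 = 126075/7 ≈ 18010.7143. The integer-valued extremum is e(T(205, 7)) = 18010, which is strictly less than the density bound 126075/7 since 7 ∤ 205 (the parts of T(205, 7) cannot all be equal).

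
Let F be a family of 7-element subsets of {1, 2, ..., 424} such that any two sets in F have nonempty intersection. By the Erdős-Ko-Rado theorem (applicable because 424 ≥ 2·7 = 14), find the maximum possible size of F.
max |F| = C(423, 6) = 7677892247487

The Erdős-Ko-Rado theorem states: for n ≥ 2k, an intersecting family of k-subsets of an n-element set has size at most C(n − 1, k − 1), with equality for 'star' families {A ⊆ [n] : |A| = k, i ∈ A} (fix an element i). For n = 424, k = 7: C(423, 6) = 7677892247487.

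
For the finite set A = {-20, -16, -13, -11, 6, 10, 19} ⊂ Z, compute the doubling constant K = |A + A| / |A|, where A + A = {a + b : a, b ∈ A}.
K = |A + A| / |A| = 26/7

Enumerate A + A = {a + b : a, b ∈ A}. With |A| = 7, there are |A|^2 = 49 ordered sum pairs; collecting distinct values, A + A = {-40, -36, -33, -32, -31, -29, -27, -26, -24, -22, -14, -10, -7, -6, -5, -3, -1, 3, 6, 8, 12, 16, 20, 25, 29, 38}, so |A + A| = 26. Thus K = 26/7. For comparison, the minimum possible |A + A| over all 7-element sets is 2·7 − 1 = 13 (so min K = 13/7), attained only by arithmetic progressions.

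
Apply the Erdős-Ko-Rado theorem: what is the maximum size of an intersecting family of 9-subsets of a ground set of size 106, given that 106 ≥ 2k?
max |F| = C(105, 8) = 278818865325

The Erdős-Ko-Rado theorem states: for n ≥ 2k, an intersecting family of k-subsets of an n-element set has size at most C(n − 1, k − 1), with equality for 'star' families {A ⊆ [n] : |A| = k, i ∈ A} (fix an element i). For n = 106, k = 9: C(105, 8) = 278818865325.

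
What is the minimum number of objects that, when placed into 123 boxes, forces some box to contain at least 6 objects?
n = (6 − 1)·123 + 1 = 616

By the generalised pigeonhole principle, to guarantee some box contains ≥ r objects we need more than (r − 1) · k objects total. Threshold: n = (r − 1) · k + 1. With r = 6 and k = 123: n = 5 · 123 + 1 = 615 + 1 = 616. For n = 615 = 5 · 123, we can put exactly 5 objects in every box, avoiding 6 in any single one — so 616 is tight.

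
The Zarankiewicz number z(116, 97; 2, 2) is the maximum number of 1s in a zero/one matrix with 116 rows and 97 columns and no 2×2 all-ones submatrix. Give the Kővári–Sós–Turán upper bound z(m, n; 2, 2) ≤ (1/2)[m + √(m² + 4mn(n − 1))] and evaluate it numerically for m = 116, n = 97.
z(116, 97; 2, 2) ≤ (1/2)[116 + √(116² + 4·116·97·96)] = (1/2)[116 + √4334224] = 1098.94

Kővári–Sós–Turán: let r_1, ..., r_116 be the row sums and z = Σ r_i the total number of 1s. Each pair of columns can share at most one row with both entries 1 (else a 2×2 all-ones block appears), so Σ_i C(r_i, 2) ≤ C(97, 2) = 4656. By convexity Σ_i C(r_i, 2) ≥ 116·C(z/116, 2) = z(z − 116)/(2·116), giving z² − 116z − 116·97·96 ≤ 0 and hence z ≤ (1/2)[116 + √(13456 + 4·1080192)] = (1/2)[116 + √4334224] ≈ (1/2)(116 + 2081.8799) = 1098.94.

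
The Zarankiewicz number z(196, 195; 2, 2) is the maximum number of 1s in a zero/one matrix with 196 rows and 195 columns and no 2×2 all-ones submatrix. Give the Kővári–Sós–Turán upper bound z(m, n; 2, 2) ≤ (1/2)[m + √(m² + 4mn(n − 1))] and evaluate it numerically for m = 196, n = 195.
z(196, 195; 2, 2) ≤ (1/2)[196 + √(196² + 4·196·195·194)] = (1/2)[196 + √29697136] = 2822.7539

Kővári–Sós–Turán: let r_1, ..., r_196 be the row sums and z = Σ r_i the total number of 1s. Each pair of columns can share at most one row with both entries 1 (else a 2×2 all-ones block appears), so Σ_i C(r_i, 2) ≤ C(195, 2) = 18915. By convexity Σ_i C(r_i, 2) ≥ 196·C(z/196, 2) = z(z − 196)/(2·196), giving z² − 196z − 196·195·194 ≤ 0 and hence z ≤ (1/2)[196 + √(38416 + 4·7414680)] = (1/2)[196 + √29697136] ≈ (1/2)(196 + 5449.5079) = 2822.7539.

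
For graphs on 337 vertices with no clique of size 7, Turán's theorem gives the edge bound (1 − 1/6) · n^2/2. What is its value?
Turán density bound = (5/6) · 337^2/2 = 567845/12 ≈ 47320.4167

Turán's theorem: ex(n, K_{r+1}) is achieved by the complete r-partite Turán graph T(n, r) with parts as balanced as possible, and is at most (1 − 1/r) · n^2/2. For r = 6, n = 337: the density bound is (5/6) · 113569/2 = 567845/12 ≈ 47320.4167. The integer-valued extremum is e(T(337, 6)) = 47320, which is strictly less than the density bound 567845/12 since 6 ∤ 337 (the parts of T(337, 6) cannot all be equal).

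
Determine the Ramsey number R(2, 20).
R(2, 20) = 20

R(2, k) = k for all k ≥ 2: in a 2-colouring of K_k, either some edge is red (a red K_2) or all edges are blue (a blue K_k). And K_{19} coloured all-blue has no blue K_20, so R(2, 20) > 19. Hence R(2, 20) = 20.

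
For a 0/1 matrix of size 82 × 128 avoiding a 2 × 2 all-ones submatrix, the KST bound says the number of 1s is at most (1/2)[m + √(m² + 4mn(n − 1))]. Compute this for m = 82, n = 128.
z(82, 128; 2, 2) ≤ (1/2)[82 + √(82² + 4·82·128·127)] = (1/2)[82 + √5338692] = 1196.2805

Kővári–Sós–Turán: let r_1, ..., r_82 be the row sums and z = Σ r_i the total number of 1s. Each pair of columns can share at most one row with both entries 1 (else a 2×2 all-ones block appears), so Σ_i C(r_i, 2) ≤ C(128, 2) = 8128. By convexity Σ_i C(r_i, 2) ≥ 82·C(z/82, 2) = z(z − 82)/(2·82), giving z² − 82z − 82·128·127 ≤ 0 and hence z ≤ (1/2)[82 + √(6724 + 4·1332992)] = (1/2)[82 + √5338692] ≈ (1/2)(82 + 2310.561) = 1196.2805.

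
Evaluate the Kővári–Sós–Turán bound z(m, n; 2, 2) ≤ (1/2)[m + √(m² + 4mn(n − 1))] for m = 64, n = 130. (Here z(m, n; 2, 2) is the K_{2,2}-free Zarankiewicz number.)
z(64, 130; 2, 2) ≤ (1/2)[64 + √(64² + 4·64·130·129)] = (1/2)[64 + √4297216] = 1068.4864

Kővári–Sós–Turán: let r_1, ..., r_64 be the row sums and z = Σ r_i the total number of 1s. Each pair of columns can share at most one row with both entries 1 (else a 2×2 all-ones block appears), so Σ_i C(r_i, 2) ≤ C(130, 2) = 8385. By convexity Σ_i C(r_i, 2) ≥ 64·C(z/64, 2) = z(z − 64)/(2·64), giving z² − 64z − 64·130·129 ≤ 0 and hence z ≤ (1/2)[64 + √(4096 + 4·1073280)] = (1/2)[64 + √4297216] ≈ (1/2)(64 + 2072.9727) = 1068.4864.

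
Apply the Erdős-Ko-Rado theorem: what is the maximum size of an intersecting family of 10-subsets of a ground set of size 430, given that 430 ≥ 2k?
max |F| = C(429, 9) = 1246422279375036335

Erdős-Ko-Rado (1961): when n ≥ 2k, max |F| = C(n−1, k−1). The bound is attained by the star {A : i ∈ A} for any fixed i ∈ [n]. Here C(430−1, 10−1) = C(429, 9) = 1246422279375036335.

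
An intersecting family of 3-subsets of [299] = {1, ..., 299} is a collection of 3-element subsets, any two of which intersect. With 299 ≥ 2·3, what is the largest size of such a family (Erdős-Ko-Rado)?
max |F| = C(298, 2) = 44253

Erdős-Ko-Rado (1961): when n ≥ 2k, max |F| = C(n−1, k−1). The bound is attained by the star {A : i ∈ A} for any fixed i ∈ [n]. Here C(299−1, 3−1) = C(298, 2) = 44253.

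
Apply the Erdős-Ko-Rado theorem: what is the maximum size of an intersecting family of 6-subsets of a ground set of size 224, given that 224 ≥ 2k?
max |F| = C(223, 5) = 4392741639

Erdős-Ko-Rado (1961): when n ≥ 2k, max |F| = C(n−1, k−1). The bound is attained by the star {A : i ∈ A} for any fixed i ∈ [n]. Here C(224−1, 6−1) = C(223, 5) = 4392741639.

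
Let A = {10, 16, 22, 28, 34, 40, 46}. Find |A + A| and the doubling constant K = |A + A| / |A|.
K = |A + A| / |A| = 13/7

Enumerate A + A = {a + b : a, b ∈ A}. With |A| = 7, there are |A|^2 = 49 ordered sum pairs; collecting distinct values, A + A = {20, 26, 32, 38, 44, 50, 56, 62, 68, 74, 80, 86, 92}, so |A + A| = 13. Thus K = 13/7. Here |A + A| = 2|A| − 1 = 13, the minimum possible — so K = 13/7 is minimal, which holds iff A is an arithmetic progression.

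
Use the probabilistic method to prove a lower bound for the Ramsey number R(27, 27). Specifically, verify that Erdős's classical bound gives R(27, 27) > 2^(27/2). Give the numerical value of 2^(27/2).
2^(27/2) = 11585.2375; so R(27, 27) > 11585.2375

Colour each edge of K_n uniformly at random with red/blue. The expected number of monochromatic K_27 is C(n, 27) · 2 · 2^(−C(27,2)). If C(n, 27) · 2^(1 − C(27,2)) < 1, then with positive probability no monochromatic K_27 exists, so R(27, 27) > n. The standard estimate C(n, 27) ≤ n^27/27! shows this inequality holds whenever n ≤ 2^(27/2) (since 27! · 2^(C(27,2) − 1) > 2^(27^2/2) ≥ n^27). Hence R(27, 27) > 2^(27/2) = 11585.2375.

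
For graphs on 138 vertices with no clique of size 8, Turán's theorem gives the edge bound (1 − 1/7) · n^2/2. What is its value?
Turán density bound = (6/7) · 138^2/2 = 57132/7 ≈ 8161.7143

Turán's theorem: ex(n, K_{r+1}) is achieved by the complete r-partite Turán graph T(n, r) with parts as balanced as possible, and is at most (1 − 1/r) · n^2/2. For r = 7, n = 138: the density bound is (6/7) · 19044/2 = 57132/7 ≈ 8161.7143. The integer-valued extremum is e(T(138, 7)) = 8161, which is strictly less than the density bound 57132/7 since 7 ∤ 138 (the parts of T(138, 7) cannot all be equal).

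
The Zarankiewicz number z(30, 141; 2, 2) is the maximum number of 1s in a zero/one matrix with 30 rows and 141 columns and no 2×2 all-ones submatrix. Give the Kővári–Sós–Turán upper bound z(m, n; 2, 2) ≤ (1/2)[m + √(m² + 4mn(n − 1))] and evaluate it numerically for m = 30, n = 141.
z(30, 141; 2, 2) ≤ (1/2)[30 + √(30² + 4·30·141·140)] = (1/2)[30 + √2369700] = 784.6915

Kővári–Sós–Turán: let r_1, ..., r_30 be the row sums and z = Σ r_i the total number of 1s. Each pair of columns can share at most one row with both entries 1 (else a 2×2 all-ones block appears), so Σ_i C(r_i, 2) ≤ C(141, 2) = 9870. By convexity Σ_i C(r_i, 2) ≥ 30·C(z/30, 2) = z(z − 30)/(2·30), giving z² − 30z − 30·141·140 ≤ 0 and hence z ≤ (1/2)[30 + √(900 + 4·592200)] = (1/2)[30 + √2369700] ≈ (1/2)(30 + 1539.383) = 784.6915.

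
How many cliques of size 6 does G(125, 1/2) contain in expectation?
E[# K_6] = C(125, 6) · (1/2)^C(6, 2) = 4690625500 / 2^15 = 1172656375/8192 ≈ 143146.530151

For each 6-subset S of vertices (there are C(125, 6) = 4690625500 such S), let X_S = 1 if S induces a K_6 (all C(6, 2) = 15 edges present). Then P(X_S = 1) = (1/2)^15 = 1/32768. By linearity of expectation, E[# K_6] = C(125, 6) · (1/2)^15 = 4690625500 / 32768 = 1172656375/8192 ≈ 143146.530151.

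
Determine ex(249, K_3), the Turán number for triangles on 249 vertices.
ex(249, K_3) = ⌊249^2/4⌋ = 15500

Mantel (1907): a triangle-free graph on n vertices has at most ⌊n^2/4⌋ edges, with equality for the complete bipartite graph K_{⌊n/2⌋, ⌈n/2⌉}. For n = 249: ⌊249^2/4⌋ = ⌊62001/4⌋ = 15500. The extremal graph is K_{124, 125}, which has 124·125 = 15500 edges.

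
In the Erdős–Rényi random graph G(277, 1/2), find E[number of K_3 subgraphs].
E[# K_3] = C(277, 3) · (1/2)^C(3, 2) = 3504050 / 2^3 = 1752025/4 = 438006.25

For each 3-subset S of vertices (there are C(277, 3) = 3504050 such S), let X_S = 1 if S induces a K_3 (all C(3, 2) = 3 edges present). Then P(X_S = 1) = (1/2)^3 = 1/8. By linearity of expectation, E[# K_3] = C(277, 3) · (1/2)^3 = 3504050 / 8 = 1752025/4 = 438006.25.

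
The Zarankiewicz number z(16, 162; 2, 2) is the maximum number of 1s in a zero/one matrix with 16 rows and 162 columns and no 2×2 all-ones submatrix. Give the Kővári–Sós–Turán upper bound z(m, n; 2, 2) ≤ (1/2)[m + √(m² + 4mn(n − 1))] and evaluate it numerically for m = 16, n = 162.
z(16, 162; 2, 2) ≤ (1/2)[16 + √(16² + 4·16·162·161)] = (1/2)[16 + √1669504] = 654.0464

Kővári–Sós–Turán: let r_1, ..., r_16 be the row sums and z = Σ r_i the total number of 1s. Each pair of columns can share at most one row with both entries 1 (else a 2×2 all-ones block appears), so Σ_i C(r_i, 2) ≤ C(162, 2) = 13041. By convexity Σ_i C(r_i, 2) ≥ 16·C(z/16, 2) = z(z − 16)/(2·16), giving z² − 16z − 16·162·161 ≤ 0 and hence z ≤ (1/2)[16 + √(256 + 4·417312)] = (1/2)[16 + √1669504] ≈ (1/2)(16 + 1292.0929) = 654.0464.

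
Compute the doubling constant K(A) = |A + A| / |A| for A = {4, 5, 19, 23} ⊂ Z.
K = |A + A| / |A| = 10/4 = 5/2

Enumerate A + A = {a + b : a, b ∈ A}. With |A| = 4, there are |A|^2 = 16 ordered sum pairs; collecting distinct values, A + A = {8, 9, 10, 23, 24, 27, 28, 38, 42, 46}, so |A + A| = 10. Thus K = 10/4 = 5/2. For comparison, the minimum possible |A + A| over all 4-element sets is 2·4 − 1 = 7 (so min K = 7/4), attained only by arithmetic progressions.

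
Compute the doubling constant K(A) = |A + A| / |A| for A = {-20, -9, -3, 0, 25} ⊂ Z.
K = |A + A| / |A| = 15/5 = 3

Enumerate A + A = {a + b : a, b ∈ A}. With |A| = 5, there are |A|^2 = 25 ordered sum pairs; collecting distinct values, A + A = {-40, -29, -23, -20, -18, -12, -9, -6, -3, 0, 5, 16, 22, 25, 50}, so |A + A| = 15. Thus K = 15/5 = 3. For comparison, the minimum possible |A + A| over all 5-element sets is 2·5 − 1 = 9 (so min K = 9/5), attained only by arithmetic progressions.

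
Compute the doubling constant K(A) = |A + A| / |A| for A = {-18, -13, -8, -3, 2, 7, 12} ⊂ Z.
K = |A + A| / |A| = 13/7

Enumerate A + A = {a + b : a, b ∈ A}. With |A| = 7, there are |A|^2 = 49 ordered sum pairs; collecting distinct values, A + A = {-36, -31, -26, -21, -16, -11, -6, -1, 4, 9, 14, 19, 24}, so |A + A| = 13. Thus K = 13/7. Here |A + A| = 2|A| − 1 = 13, the minimum possible — so K = 13/7 is minimal, which holds iff A is an arithmetic progression.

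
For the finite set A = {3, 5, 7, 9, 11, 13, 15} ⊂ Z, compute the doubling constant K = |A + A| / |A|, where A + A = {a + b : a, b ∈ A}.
K = |A + A| / |A| = 13/7

Enumerate A + A = {a + b : a, b ∈ A}. With |A| = 7, there are |A|^2 = 49 ordered sum pairs; collecting distinct values, A + A = {6, 8, 10, 12, 14, 16, 18, 20, 22, 24, 26, 28, 30}, so |A + A| = 13. Thus K = 13/7. Here |A + A| = 2|A| − 1 = 13, the minimum possible — so K = 13/7 is minimal, which holds iff A is an arithmetic progression.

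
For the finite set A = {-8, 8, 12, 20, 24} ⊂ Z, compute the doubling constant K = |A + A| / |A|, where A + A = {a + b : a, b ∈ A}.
K = |A + A| / |A| = 13/5

Enumerate A + A = {a + b : a, b ∈ A}. With |A| = 5, there are |A|^2 = 25 ordered sum pairs; collecting distinct values, A + A = {-16, 0, 4, 12, 16, 20, 24, 28, 32, 36, 40, 44, 48}, so |A + A| = 13. Thus K = 13/5. For comparison, the minimum possible |A + A| over all 5-element sets is 2·5 − 1 = 9 (so min K = 9/5), attained only by arithmetic progressions.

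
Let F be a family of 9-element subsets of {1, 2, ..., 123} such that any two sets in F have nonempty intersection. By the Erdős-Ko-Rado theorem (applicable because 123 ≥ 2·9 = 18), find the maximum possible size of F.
max |F| = C(122, 8) = 962889794295

The Erdős-Ko-Rado theorem states: for n ≥ 2k, an intersecting family of k-subsets of an n-element set has size at most C(n − 1, k − 1), with equality for 'star' families {A ⊆ [n] : |A| = k, i ∈ A} (fix an element i). For n = 123, k = 9: C(122, 8) = 962889794295.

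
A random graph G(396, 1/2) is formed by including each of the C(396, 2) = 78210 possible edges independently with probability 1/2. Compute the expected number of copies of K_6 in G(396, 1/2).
E[# K_6] = C(396, 6) · (1/2)^C(6, 2) = 5155981871964 / 2^15 = 1288995467991/8192 ≈ 157348079.588745

For each 6-subset S of vertices (there are C(396, 6) = 5155981871964 such S), let X_S = 1 if S induces a K_6 (all C(6, 2) = 15 edges present). Then P(X_S = 1) = (1/2)^15 = 1/32768. By linearity of expectation, E[# K_6] = C(396, 6) · (1/2)^15 = 5155981871964 / 32768 = 1288995467991/8192 ≈ 157348079.588745.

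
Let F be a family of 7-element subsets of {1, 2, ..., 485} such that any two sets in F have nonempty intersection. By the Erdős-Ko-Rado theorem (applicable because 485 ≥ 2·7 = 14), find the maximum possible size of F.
max |F| = C(484, 6) = 17307281655664

The Erdős-Ko-Rado theorem states: for n ≥ 2k, an intersecting family of k-subsets of an n-element set has size at most C(n − 1, k − 1), with equality for 'star' families {A ⊆ [n] : |A| = k, i ∈ A} (fix an element i). For n = 485, k = 7: C(484, 6) = 17307281655664.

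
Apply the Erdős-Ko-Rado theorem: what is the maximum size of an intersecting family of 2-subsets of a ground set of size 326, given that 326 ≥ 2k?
max |F| = C(325, 1) = 325

Erdős-Ko-Rado (1961): when n ≥ 2k, max |F| = C(n−1, k−1). The bound is attained by the star {A : i ∈ A} for any fixed i ∈ [n]. Here C(326−1, 2−1) = C(325, 1) = 325.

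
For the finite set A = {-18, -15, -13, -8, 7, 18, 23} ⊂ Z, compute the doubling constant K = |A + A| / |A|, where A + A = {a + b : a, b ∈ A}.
K = |A + A| / |A| = 25/7

Enumerate A + A = {a + b : a, b ∈ A}. With |A| = 7, there are |A|^2 = 49 ordered sum pairs; collecting distinct values, A + A = {-36, -33, -31, -30, -28, -26, -23, -21, -16, -11, -8, -6, -1, 0, 3, 5, 8, 10, 14, 15, 25, 30, 36, 41, 46}, so |A + A| = 25. Thus K = 25/7. For comparison, the minimum possible |A + A| over all 7-element sets is 2·7 − 1 = 13 (so min K = 13/7), attained only by arithmetic progressions.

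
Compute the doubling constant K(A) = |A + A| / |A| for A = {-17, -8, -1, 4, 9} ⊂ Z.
K = |A + A| / |A| = 14/5

Enumerate A + A = {a + b : a, b ∈ A}. With |A| = 5, there are |A|^2 = 25 ordered sum pairs; collecting distinct values, A + A = {-34, -25, -18, -16, -13, -9, -8, -4, -2, 1, 3, 8, 13, 18}, so |A + A| = 14. Thus K = 14/5. For comparison, the minimum possible |A + A| over all 5-element sets is 2·5 − 1 = 9 (so min K = 9/5), attained only by arithmetic progressions.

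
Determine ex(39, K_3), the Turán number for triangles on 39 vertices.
ex(39, K_3) = ⌊39^2/4⌋ = 380

Mantel (1907): a triangle-free graph on n vertices has at most ⌊n^2/4⌋ edges, with equality for the complete bipartite graph K_{⌊n/2⌋, ⌈n/2⌉}. For n = 39: ⌊39^2/4⌋ = ⌊1521/4⌋ = 380. The extremal graph is K_{19, 20}, which has 19·20 = 380 edges.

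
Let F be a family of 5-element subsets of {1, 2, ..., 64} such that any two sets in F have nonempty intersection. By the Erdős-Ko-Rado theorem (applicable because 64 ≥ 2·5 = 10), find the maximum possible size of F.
max |F| = C(63, 4) = 595665

Erdős-Ko-Rado (1961): when n ≥ 2k, max |F| = C(n−1, k−1). The bound is attained by the star {A : i ∈ A} for any fixed i ∈ [n]. Here C(64−1, 5−1) = C(63, 4) = 595665.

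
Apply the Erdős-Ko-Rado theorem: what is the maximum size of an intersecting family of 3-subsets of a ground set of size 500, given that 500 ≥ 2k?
max |F| = C(499, 2) = 124251

The Erdős-Ko-Rado theorem states: for n ≥ 2k, an intersecting family of k-subsets of an n-element set has size at most C(n − 1, k − 1), with equality for 'star' families {A ⊆ [n] : |A| = k, i ∈ A} (fix an element i). For n = 500, k = 3: C(499, 2) = 124251.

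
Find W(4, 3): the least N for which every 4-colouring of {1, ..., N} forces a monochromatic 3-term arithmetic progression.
W(4, 3) = 76

W(4, 3) = 76. The lower bound W(4, 3) > 75 comes from an explicit good 4-colouring of [1, 75]; the upper bound W(4, 3) ≤ 76 was verified by exhaustive search over 4-colourings of [1, 76].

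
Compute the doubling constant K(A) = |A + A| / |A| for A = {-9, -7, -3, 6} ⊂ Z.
K = |A + A| / |A| = 10/4 = 5/2

Enumerate A + A = {a + b : a, b ∈ A}. With |A| = 4, there are |A|^2 = 16 ordered sum pairs; collecting distinct values, A + A = {-18, -16, -14, -12, -10, -6, -3, -1, 3, 12}, so |A + A| = 10. Thus K = 10/4 = 5/2. For comparison, the minimum possible |A + A| over all 4-element sets is 2·4 − 1 = 7 (so min K = 7/4), attained only by arithmetic progressions.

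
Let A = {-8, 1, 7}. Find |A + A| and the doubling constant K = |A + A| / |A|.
K = |A + A| / |A| = 6/3 = 2

Enumerate A + A = {a + b : a, b ∈ A}. With |A| = 3, there are |A|^2 = 9 ordered sum pairs; collecting distinct values, A + A = {-16, -7, -1, 2, 8, 14}, so |A + A| = 6. Thus K = 6/3 = 2. For comparison, the minimum possible |A + A| over all 3-element sets is 2·3 − 1 = 5 (so min K = 5/3), attained only by arithmetic progressions.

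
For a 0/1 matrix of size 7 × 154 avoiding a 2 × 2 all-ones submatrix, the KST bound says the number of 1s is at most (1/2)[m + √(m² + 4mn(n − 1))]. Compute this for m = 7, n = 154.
z(7, 154; 2, 2) ≤ (1/2)[7 + √(7² + 4·7·154·153)] = (1/2)[7 + √659785] = 409.6358

Kővári–Sós–Turán: let r_1, ..., r_7 be the row sums and z = Σ r_i the total number of 1s. Each pair of columns can share at most one row with both entries 1 (else a 2×2 all-ones block appears), so Σ_i C(r_i, 2) ≤ C(154, 2) = 11781. By convexity Σ_i C(r_i, 2) ≥ 7·C(z/7, 2) = z(z − 7)/(2·7), giving z² − 7z − 7·154·153 ≤ 0 and hence z ≤ (1/2)[7 + √(49 + 4·164934)] = (1/2)[7 + √659785] ≈ (1/2)(7 + 812.2715) = 409.6358.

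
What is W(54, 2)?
W(54, 2) = 54 + 1 = 55

A 2-term AP is any pair of integers, so a monochromatic 2-AP exists iff some colour is used at least twice. With 54 colours, the colouring i ↦ i on {1, ..., 54} uses each colour once, avoiding any monochromatic pair, so W(54, 2) > 54. For {1, ..., 55}, pigeonhole forces two integers of the same colour, which form a monochromatic 2-AP. Hence W(54, 2) = 55.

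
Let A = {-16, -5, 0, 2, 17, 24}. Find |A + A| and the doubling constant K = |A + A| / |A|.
K = |A + A| / |A| = 20/6 = 10/3

Enumerate A + A = {a + b : a, b ∈ A}. With |A| = 6, there are |A|^2 = 36 ordered sum pairs; collecting distinct values, A + A = {-32, -21, -16, -14, -10, -5, -3, 0, 1, 2, 4, 8, 12, 17, 19, 24, 26, 34, 41, 48}, so |A + A| = 20. Thus K = 20/6 = 10/3. For comparison, the minimum possible |A + A| over all 6-element sets is 2·6 − 1 = 11 (so min K = 11/6), attained only by arithmetic progressions.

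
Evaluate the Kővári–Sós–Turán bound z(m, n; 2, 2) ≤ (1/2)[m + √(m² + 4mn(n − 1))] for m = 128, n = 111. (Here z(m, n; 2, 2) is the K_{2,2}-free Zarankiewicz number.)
z(128, 111; 2, 2) ≤ (1/2)[128 + √(128² + 4·128·111·110)] = (1/2)[128 + √6267904] = 1315.7891

Kővári–Sós–Turán: let r_1, ..., r_128 be the row sums and z = Σ r_i the total number of 1s. Each pair of columns can share at most one row with both entries 1 (else a 2×2 all-ones block appears), so Σ_i C(r_i, 2) ≤ C(111, 2) = 6105. By convexity Σ_i C(r_i, 2) ≥ 128·C(z/128, 2) = z(z − 128)/(2·128), giving z² − 128z − 128·111·110 ≤ 0 and hence z ≤ (1/2)[128 + √(16384 + 4·1562880)] = (1/2)[128 + √6267904] ≈ (1/2)(128 + 2503.5782) = 1315.7891.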